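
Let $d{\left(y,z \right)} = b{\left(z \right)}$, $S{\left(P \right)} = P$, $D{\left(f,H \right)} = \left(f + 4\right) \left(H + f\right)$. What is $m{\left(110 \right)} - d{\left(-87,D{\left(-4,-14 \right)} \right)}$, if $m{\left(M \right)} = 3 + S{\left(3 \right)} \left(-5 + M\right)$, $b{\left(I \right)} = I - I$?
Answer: $318$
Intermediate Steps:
$b{\left(I \right)} = 0$
$D{\left(f,H \right)} = \left(4 + f\right) \left(H + f\right)$
$d{\left(y,z \right)} = 0$
$m{\left(M \right)} = -12 + 3 M$ ($m{\left(M \right)} = 3 + 3 \left(-5 + M\right) = 3 + \left(-15 + 3 M\right) = -12 + 3 M$)
$m{\left(110 \right)} - d{\left(-87,D{\left(-4,-14 \right)} \right)} = \left(-12 + 3 \cdot 110\right) - 0 = \left(-12 + 330\right) + 0 = 318 + 0 = 318$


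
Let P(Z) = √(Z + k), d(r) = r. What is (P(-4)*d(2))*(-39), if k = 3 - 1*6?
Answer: -78*I*√7 ≈ -206.37*I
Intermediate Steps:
k = -3 (k = 3 - 6 = -3)
P(Z) = √(-3 + Z) (P(Z) = √(Z - 3) = √(-3 + Z))
(P(-4)*d(2))*(-39) = (√(-3 - 4)*2)*(-39) = (√(-7)*2)*(-39) = ((I*√7)*2)*(-39) = (2*I*√7)*(-39) = -78*I*√7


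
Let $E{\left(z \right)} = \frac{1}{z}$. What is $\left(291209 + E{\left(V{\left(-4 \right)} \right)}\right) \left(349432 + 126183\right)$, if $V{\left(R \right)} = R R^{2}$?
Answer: $\frac{8864215110625}{64} \approx 1.385 \cdot 10^{11}$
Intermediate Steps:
$V{\left(R \right)} = R^{3}$
$\left(291209 + E{\left(V{\left(-4 \right)} \right)}\right) \left(349432 + 126183\right) = \left(291209 + \frac{1}{\left(-4\right)^{3}}\right) \left(349432 + 126183\right) = \left(291209 + \frac{1}{-64}\right) 475615 = \left(291209 - \frac{1}{64}\right) 475615 = \frac{18637375}{64} \cdot 475615 = \frac{8864215110625}{64}$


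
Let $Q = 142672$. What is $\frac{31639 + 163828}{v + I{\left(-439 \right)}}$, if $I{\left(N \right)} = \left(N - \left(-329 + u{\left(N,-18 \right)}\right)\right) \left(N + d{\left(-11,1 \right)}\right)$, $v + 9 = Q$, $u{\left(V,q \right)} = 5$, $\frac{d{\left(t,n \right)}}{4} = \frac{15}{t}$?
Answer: $\frac{2150137}{2131528} \approx 1.0087$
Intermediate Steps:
$d{\left(t,n \right)} = \frac{60}{t}$ ($d{\left(t,n \right)} = 4 \frac{15}{t} = \frac{60}{t}$)
$v = 142663$ ($v = -9 + 142672 = 142663$)
$I{\left(N \right)} = \left(324 + N\right) \left(- \frac{60}{11} + N\right)$ ($I{\left(N \right)} = \left(N + \left(329 - 5\right)\right) \left(N + \frac{60}{-11}\right) = \left(N + \left(329 - 5\right)\right) \left(N + 60 \left(- \frac{1}{11}\right)\right) = \left(N + 324\right) \left(N - \frac{60}{11}\right) = \left(324 + N\right) \left(- \frac{60}{11} + N\right)$)
$\frac{31639 + 163828}{v + I{\left(-439 \right)}} = \frac{31639 + 163828}{142663 + \left(- \frac{19440}{11} + \left(-439\right)^{2} + \frac{3504}{11} \left(-439\right)\right)} = \frac{195467}{142663 - - \frac{562235}{11}} = \frac{195467}{142663 + \frac{562235}{11}} = \frac{195467}{\frac{2131528}{11}} = 195467 \cdot \frac{11}{2131528} = \frac{2150137}{2131528}$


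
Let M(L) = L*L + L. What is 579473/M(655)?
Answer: 579473/429680 ≈ 1.3486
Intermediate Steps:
M(L) = L + L**2 (M(L) = L**2 + L = L + L**2)
579473/M(655) = 579473/((655*(1 + 655))) = 579473/((655*656)) = 579473/429680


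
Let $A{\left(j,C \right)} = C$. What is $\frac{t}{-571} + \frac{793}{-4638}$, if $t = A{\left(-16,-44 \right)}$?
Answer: $- \frac{248731}{2648298} \approx -0.093921$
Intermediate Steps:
$t = -44$
$\frac{t}{-571} + \frac{793}{-4638} = - \frac{44}{-571} + \frac{793}{-4638} = \left(-44\right) \left(- \frac{1}{571}\right) + 793 \left(- \frac{1}{4638}\right) = \frac{44}{571} - \frac{793}{4638} = - \frac{248731}{2648298}$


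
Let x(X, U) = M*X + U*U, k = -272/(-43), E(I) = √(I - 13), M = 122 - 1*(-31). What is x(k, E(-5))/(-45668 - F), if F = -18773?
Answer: -13614/385495 ≈ -0.035316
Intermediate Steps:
M = 153 (M = 122 + 31 = 153)
E(I) = √(-13 + I)
k = 272/43 (k = -272*(-1/43) = 272/43 ≈ 6.3256)
x(X, U) = U² + 153*X (x(X, U) = 153*X + U*U = 153*X + U² = U² + 153*X)
x(k, E(-5))/(-45668 - F) = ((√(-13 - 5))² + 153*(272/43))/(-45668 - 1*(-18773)) = ((√(-18))² + 41616/43)/(-45668 + 18773) = ((3*I*√2)² + 41616/43)/(-26895) = (-18 + 41616/43)*(-1/26895) = (40842/43)*(-1/26895) = -13614/385495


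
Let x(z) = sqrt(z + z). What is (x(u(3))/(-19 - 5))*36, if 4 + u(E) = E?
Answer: -3*I*sqrt(2)/2 ≈ -2.1213*I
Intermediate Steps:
u(E) = -4 + E
x(z) = sqrt(2)*sqrt(z) (x(z) = sqrt(2*z) = sqrt(2)*sqrt(z))
(x(u(3))/(-19 - 5))*36 = ((sqrt(2)*sqrt(-4 + 3))/(-19 - 5))*36 = ((sqrt(2)*sqrt(-1))/(-24))*36 = -sqrt(2)*I/24*36 = -I*sqrt(2)/24*36 = -3*I*sqrt(2)/2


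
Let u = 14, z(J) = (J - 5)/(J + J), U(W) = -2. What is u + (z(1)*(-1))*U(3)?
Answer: 10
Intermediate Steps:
z(J) = (-5 + J)/(2*J) (z(J) = (-5 + J)/((2*J)) = (-5 + J)*(1/(2*J)) = (-5 + J)/(2*J))
u + (z(1)*(-1))*U(3) = 14 + (((½)*(-5 + 1)/1)*(-1))*(-2) = 14 + (((½)*1*(-4))*(-1))*(-2) = 14 - 2*(-1)*(-2) = 14 + 2*(-2) = 14 - 4 = 10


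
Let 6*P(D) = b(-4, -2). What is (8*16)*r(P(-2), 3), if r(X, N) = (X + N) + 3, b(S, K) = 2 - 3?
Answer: 2240/3 ≈ 746.67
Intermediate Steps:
b(S, K) = -1
P(D) = -1/6 (P(D) = (1/6)*(-1) = -1/6)
r(X, N) = 3 + N + X (r(X, N) = (N + X) + 3 = 3 + N + X)
(8*16)*r(P(-2), 3) = (8*16)*(3 + 3 - 1/6) = 128*(35/6) = 2240/3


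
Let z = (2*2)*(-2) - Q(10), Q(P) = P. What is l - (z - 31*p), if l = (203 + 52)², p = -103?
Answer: 61850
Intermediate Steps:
z = -18 (z = (2*2)*(-2) - 1*10 = 4*(-2) - 10 = -8 - 10 = -18)
l = 65025 (l = 255² = 65025)
l - (z - 31*p) = 65025 - (-18 - 31*(-103)) = 65025 - (-18 + 3193) = 65025 - 1*3175 = 65025 - 3175 = 61850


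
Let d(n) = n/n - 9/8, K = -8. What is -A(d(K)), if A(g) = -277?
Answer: 277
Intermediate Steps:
d(n) = -⅛ (d(n) = 1 - 9*⅛ = 1 - 9/8 = -⅛)
-A(d(K)) = -1*(-277) = 277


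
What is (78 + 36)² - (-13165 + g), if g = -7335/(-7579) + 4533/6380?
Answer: 114991669483/4395820 ≈ 26159.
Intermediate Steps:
g = 7377537/4395820 (g = -7335*(-1/7579) + 4533*(1/6380) = 7335/7579 + 4533/6380 = 7377537/4395820 ≈ 1.6783)
(78 + 36)² - (-13165 + g) = (78 + 36)² - (-13165 + 7377537/4395820) = 114² - 1*(-57863592763/4395820) = 12996 + 57863592763/4395820 = 114991669483/4395820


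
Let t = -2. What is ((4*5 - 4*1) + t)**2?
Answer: 196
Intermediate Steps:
((4*5 - 4*1) + t)**2 = ((4*5 - 4*1) - 2)**2 = ((20 - 4) - 2)**2 = (16 - 2)**2 = 14**2 = 196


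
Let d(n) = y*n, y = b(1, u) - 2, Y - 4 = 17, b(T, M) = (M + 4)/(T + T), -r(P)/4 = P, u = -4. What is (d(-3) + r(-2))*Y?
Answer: 294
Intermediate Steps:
r(P) = -4*P
b(T, M) = (4 + M)/(2*T) (b(T, M) = (4 + M)/((2*T)) = (4 + M)*(1/(2*T)) = (4 + M)/(2*T))
Y = 21 (Y = 4 + 17 = 21)
y = -2 (y = (1/2)*(4 - 4)/1 - 2 = (1/2)*1*0 - 2 = 0 - 2 = -2)
d(n) = -2*n
(d(-3) + r(-2))*Y = (-2*(-3) - 4*(-2))*21 = (6 + 8)*21 = 14*21 = 294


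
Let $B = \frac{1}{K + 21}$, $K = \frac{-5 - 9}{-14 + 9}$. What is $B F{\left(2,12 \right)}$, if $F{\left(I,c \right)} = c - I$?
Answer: $\frac{50}{119} \approx 0.42017$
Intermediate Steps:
$K = \frac{14}{5}$ ($K = - \frac{14}{-5} = \left(-14\right) \left(- \frac{1}{5}\right) = \frac{14}{5} \approx 2.8$)
$B = \frac{5}{119}$ ($B = \frac{1}{\frac{14}{5} + 21} = \frac{1}{\frac{119}{5}} = \frac{5}{119} \approx 0.042017$)
$B F{\left(2,12 \right)} = \frac{5 \left(12 - 2\right)}{119} = \frac{5}{119} \cdot 10 = \frac{50}{119}$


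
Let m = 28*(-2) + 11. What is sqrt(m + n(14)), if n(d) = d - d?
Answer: 3*I*sqrt(5) ≈ 6.7082*I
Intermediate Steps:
n(d) = 0
m = -45 (m = -56 + 11 = -45)
sqrt(m + n(14)) = sqrt(-45 + 0) = sqrt(-45) = 3*I*sqrt(5)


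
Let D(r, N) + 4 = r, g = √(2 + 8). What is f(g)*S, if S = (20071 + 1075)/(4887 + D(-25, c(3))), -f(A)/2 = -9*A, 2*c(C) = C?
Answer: 190314*√10/2429 ≈ 247.77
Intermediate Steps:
c(C) = C/2
g = √10 ≈ 3.1623
D(r, N) = -4 + r
f(A) = 18*A (f(A) = -(-18)*A = 18*A)
S = 10573/2429 (S = (20071 + 1075)/(4887 + (-4 - 25)) = 21146/(4887 - 29) = 21146/4858 = 21146*(1/4858) = 10573/2429 ≈ 4.3528)
f(g)*S = (18*√10)*(10573/2429) = 190314*√10/2429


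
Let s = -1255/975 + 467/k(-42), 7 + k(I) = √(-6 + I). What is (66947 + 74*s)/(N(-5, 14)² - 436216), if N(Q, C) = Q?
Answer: -1217329157/8250552765 + 138232*I*√3/42310527 ≈ -0.14755 + 0.0056588*I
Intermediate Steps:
k(I) = -7 + √(-6 + I)
s = -251/195 + 467/(-7 + 4*I*√3) (s = -1255/975 + 467/(-7 + √(-6 - 42)) = -1255*1/975 + 467/(-7 + √(-48)) = -251/195 + 467/(-7 + 4*I*√3) ≈ -34.988 - 33.355*I)
(66947 + 74*s)/(N(-5, 14)² - 436216) = (66947 + 74*(-661802/18915 - 1868*I*√3/97))/((-5)² - 436216) = (66947 + (-48973348/18915 - 138232*I*√3/97))/(25 - 436216) = (1217329157/18915 - 138232*I*√3/97)/(-436191) = (1217329157/18915 - 138232*I*√3/97)*(-1/436191) = -1217329157/8250552765 + 138232*I*√3/42310527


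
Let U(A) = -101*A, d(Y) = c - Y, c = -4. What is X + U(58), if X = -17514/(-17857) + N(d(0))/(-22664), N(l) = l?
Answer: -84657153945/14453966 ≈ -5857.0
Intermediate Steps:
d(Y) = -4 - Y
X = 14178883/14453966 (X = -17514/(-17857) + (-4 - 1*0)/(-22664) = -17514*(-1/17857) + (-4 + 0)*(-1/22664) = 2502/2551 - 4*(-1/22664) = 2502/2551 + 1/5666 = 14178883/14453966 ≈ 0.98097)
X + U(58) = 14178883/14453966 - 101*58 = 14178883/14453966 - 5858 = -84657153945/14453966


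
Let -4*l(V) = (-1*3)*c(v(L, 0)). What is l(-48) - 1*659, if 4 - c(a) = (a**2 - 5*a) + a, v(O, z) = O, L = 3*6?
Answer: -845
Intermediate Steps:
L = 18
c(a) = 4 - a**2 + 4*a (c(a) = 4 - ((a**2 - 5*a) + a) = 4 - (a**2 - 4*a) = 4 + (-a**2 + 4*a) = 4 - a**2 + 4*a)
l(V) = -186 (l(V) = -(-1*3)*(4 - 1*18**2 + 4*18)/4 = -(-3)*(4 - 1*324 + 72)/4 = -(-3)*(4 - 324 + 72)/4 = -(-3)*(-248)/4 = -1/4*744 = -186)
l(-48) - 1*659 = -186 - 1*659 = -186 - 659 = -845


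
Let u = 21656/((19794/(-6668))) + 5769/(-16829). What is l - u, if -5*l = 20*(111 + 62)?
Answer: 1099872298813/166556613 ≈ 6603.6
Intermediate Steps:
l = -692 (l = -4*(111 + 62) = -4*173 = -1/5*3460 = -692)
u = -1215129475009/166556613 (u = 21656/((19794*(-1/6668))) + 5769*(-1/16829) = 21656/(-9897/3334) - 5769/16829 = 21656*(-3334/9897) - 5769/16829 = -72201104/9897 - 5769/16829 = -1215129475009/166556613 ≈ -7295.6)
l - u = -692 - 1*(-1215129475009/166556613) = -692 + 1215129475009/166556613 = 1099872298813/166556613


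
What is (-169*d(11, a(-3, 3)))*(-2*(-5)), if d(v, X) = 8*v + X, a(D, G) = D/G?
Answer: -147030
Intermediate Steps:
d(v, X) = X + 8*v
(-169*d(11, a(-3, 3)))*(-2*(-5)) = (-169*(-3/3 + 8*11))*(-2*(-5)) = -169*(-3*⅓ + 88)*10 = -169*(-1 + 88)*10 = -169*87*10 = -14703*10 = -147030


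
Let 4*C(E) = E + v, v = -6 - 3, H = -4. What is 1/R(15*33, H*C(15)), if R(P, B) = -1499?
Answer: -1/1499 ≈ -0.00066711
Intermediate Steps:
v = -9
C(E) = -9/4 + E/4 (C(E) = (E - 9)/4 = (-9 + E)/4 = -9/4 + E/4)
1/R(15*33, H*C(15)) = 1/(-1499) = -1/1499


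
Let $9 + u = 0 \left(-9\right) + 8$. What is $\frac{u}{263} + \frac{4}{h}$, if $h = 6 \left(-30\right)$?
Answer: $- \frac{308}{11835} \approx -0.026024$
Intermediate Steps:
$u = -1$ ($u = -9 + \left(0 \left(-9\right) + 8\right) = -9 + \left(0 + 8\right) = -9 + 8 = -1$)
$h = -180$
$\frac{u}{263} + \frac{4}{h} = - \frac{1}{263} + \frac{4}{-180} = \left(-1\right) \frac{1}{263} + 4 \left(- \frac{1}{180}\right) = - \frac{1}{263} - \frac{1}{45} = - \frac{308}{11835}$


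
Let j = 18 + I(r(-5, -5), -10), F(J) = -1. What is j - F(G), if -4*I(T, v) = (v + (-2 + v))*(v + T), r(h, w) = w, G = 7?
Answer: -127/2 ≈ -63.500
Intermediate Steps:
I(T, v) = -(-2 + 2*v)*(T + v)/4 (I(T, v) = -(v + (-2 + v))*(v + T)/4 = -(-2 + 2*v)*(T + v)/4)
j = -129/2 (j = 18 + ((½)*(-5) + (½)*(-10) - ½*(-10)² - ½*(-5)*(-10)) = 18 + (-5/2 - 5 - ½*100 - 25) = 18 + (-5/2 - 5 - 50 - 25) = 18 - 165/2 = -129/2 ≈ -64.500)
j - F(G) = -129/2 - 1*(-1) = -129/2 + 1 = -127/2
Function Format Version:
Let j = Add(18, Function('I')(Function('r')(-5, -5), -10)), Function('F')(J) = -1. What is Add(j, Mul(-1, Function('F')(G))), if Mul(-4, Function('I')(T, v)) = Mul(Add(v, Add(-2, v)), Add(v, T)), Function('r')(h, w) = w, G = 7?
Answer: Rational(-127, 2) ≈ -63.500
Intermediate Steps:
Function('I')(T, v) = Mul(Rational(-1, 4), Add(-2, Mul(2, v)), Add(T, v)) (Function('I')(T, v) = Mul(Rational(-1, 4), Mul(Add(v, Add(-2, v)), Add(v, T))) = Mul(Rational(-1, 4), Mul(Add(-2, Mul(2, v)), Add(T, v))) = Mul(Rational(-1, 4), Add(-2, Mul(2, v)), Add(T, v)))
j = Rational(-129, 2) (j = Add(18, Add(Mul(Rational(1, 2), -5), Mul(Rational(1, 2), -10), Mul(Rational(-1, 2), Pow(-10, 2)), Mul(Rational(-1, 2), -5, -10))) = Add(18, Add(Rational(-5, 2), -5, Mul(Rational(-1, 2), 100), -25)) = Add(18, Add(Rational(-5, 2), -5, -50, -25)) = Add(18, Rational(-165, 2)) = Rational(-129, 2) ≈ -64.500)
Add(j, Mul(-1, Function('F')(G))) = Add(Rational(-129, 2), Mul(-1, -1)) = Add(Rational(-129, 2), 1) = Rational(-127, 2)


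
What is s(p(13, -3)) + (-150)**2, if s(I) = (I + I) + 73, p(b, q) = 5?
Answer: 22583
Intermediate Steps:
s(I) = 73 + 2*I (s(I) = 2*I + 73 = 73 + 2*I)
s(p(13, -3)) + (-150)**2 = (73 + 2*5) + (-150)**2 = (73 + 10) + 22500 = 83 + 22500 = 22583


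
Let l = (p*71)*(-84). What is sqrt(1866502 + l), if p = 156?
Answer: sqrt(936118) ≈ 967.53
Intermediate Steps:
l = -930384 (l = (156*71)*(-84) = 11076*(-84) = -930384)
sqrt(1866502 + l) = sqrt(1866502 - 930384) = sqrt(936118)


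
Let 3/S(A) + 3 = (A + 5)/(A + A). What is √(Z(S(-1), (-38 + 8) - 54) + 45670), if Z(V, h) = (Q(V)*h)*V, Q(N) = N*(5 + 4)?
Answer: √1134946/5 ≈ 213.07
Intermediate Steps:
Q(N) = 9*N (Q(N) = N*9 = 9*N)
S(A) = 3/(-3 + (5 + A)/(2*A)) (S(A) = 3/(-3 + (A + 5)/(A + A)) = 3/(-3 + (5 + A)/((2*A))) = 3/(-3 + (5 + A)*(1/(2*A))) = 3/(-3 + (5 + A)/(2*A)))
Z(V, h) = 9*h*V² (Z(V, h) = ((9*V)*h)*V = (9*V*h)*V = 9*h*V²)
√(Z(S(-1), (-38 + 8) - 54) + 45670) = √(9*((-38 + 8) - 54)*(-6*(-1)/(-5 + 5*(-1)))² + 45670) = √(9*(-30 - 54)*(-6*(-1)/(-5 - 5))² + 45670) = √(9*(-84)*(-6*(-1)/(-10))² + 45670) = √(9*(-84)*(-6*(-1)*(-⅒))² + 45670) = √(9*(-84)*(-⅗)² + 45670) = √(9*(-84)*(9/25) + 45670) = √(-6804/25 + 45670) = √(1134946/25) = √1134946/5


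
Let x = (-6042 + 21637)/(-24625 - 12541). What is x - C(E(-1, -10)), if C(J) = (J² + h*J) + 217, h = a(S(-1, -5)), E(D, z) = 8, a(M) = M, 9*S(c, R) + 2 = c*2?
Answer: -92943857/334494 ≈ -277.86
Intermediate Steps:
S(c, R) = -2/9 + 2*c/9 (S(c, R) = -2/9 + (c*2)/9 = -2/9 + (2*c)/9 = -2/9 + 2*c/9)
h = -4/9 (h = -2/9 + (2/9)*(-1) = -2/9 - 2/9 = -4/9 ≈ -0.44444)
x = -15595/37166 (x = 15595/(-37166) = 15595*(-1/37166) = -15595/37166 ≈ -0.41960)
C(J) = 217 + J² - 4*J/9 (C(J) = (J² - 4*J/9) + 217 = 217 + J² - 4*J/9)
x - C(E(-1, -10)) = -15595/37166 - (217 + 8² - 4/9*8) = -15595/37166 - (217 + 64 - 32/9) = -15595/37166 - 1*2497/9 = -15595/37166 - 2497/9 = -92943857/334494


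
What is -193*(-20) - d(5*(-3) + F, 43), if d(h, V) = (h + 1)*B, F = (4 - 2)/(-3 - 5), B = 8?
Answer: 3974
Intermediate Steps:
F = -¼ (F = 2/(-8) = 2*(-⅛) = -¼ ≈ -0.25000)
d(h, V) = 8 + 8*h (d(h, V) = (h + 1)*8 = (1 + h)*8 = 8 + 8*h)
-193*(-20) - d(5*(-3) + F, 43) = -193*(-20) - (8 + 8*(5*(-3) - ¼)) = 3860 - (8 + 8*(-15 - ¼)) = 3860 - (8 + 8*(-61/4)) = 3860 - (8 - 122) = 3860 - 1*(-114) = 3860 + 114 = 3974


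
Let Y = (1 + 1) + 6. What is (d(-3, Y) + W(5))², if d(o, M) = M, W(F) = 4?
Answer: 144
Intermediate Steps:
Y = 8 (Y = 2 + 6 = 8)
(d(-3, Y) + W(5))² = (8 + 4)² = 12² = 144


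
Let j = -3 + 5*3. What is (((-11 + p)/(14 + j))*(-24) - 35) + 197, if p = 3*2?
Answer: 2166/13 ≈ 166.62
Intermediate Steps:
p = 6
j = 12 (j = -3 + 15 = 12)
(((-11 + p)/(14 + j))*(-24) - 35) + 197 = (((-11 + 6)/(14 + 12))*(-24) - 35) + 197 = (-5/26*(-24) - 35) + 197 = (60/13 - 35) + 197 = -395/13 + 197 = 2166/13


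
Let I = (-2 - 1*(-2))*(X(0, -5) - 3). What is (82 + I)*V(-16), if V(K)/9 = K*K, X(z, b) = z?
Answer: 188928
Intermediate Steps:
V(K) = 9*K**2 (V(K) = 9*(K*K) = 9*K**2)
I = 0 (I = (-2 - 1*(-2))*(0 - 3) = (-2 + 2)*(-3) = 0*(-3) = 0)
(82 + I)*V(-16) = (82 + 0)*(9*(-16)**2) = 82*(9*256) = 82*2304 = 188928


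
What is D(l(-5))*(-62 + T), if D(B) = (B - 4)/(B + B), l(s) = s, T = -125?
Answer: -1683/10 ≈ -168.30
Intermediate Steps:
D(B) = (-4 + B)/(2*B) (D(B) = (-4 + B)/((2*B)) = (-4 + B)*(1/(2*B)) = (-4 + B)/(2*B))
D(l(-5))*(-62 + T) = ((½)*(-4 - 5)/(-5))*(-62 - 125) = ((½)*(-⅕)*(-9))*(-187) = (9/10)*(-187) = -1683/10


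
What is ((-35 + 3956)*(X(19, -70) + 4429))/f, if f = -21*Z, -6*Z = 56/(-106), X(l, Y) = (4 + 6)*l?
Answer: -959888247/98 ≈ -9.7948e+6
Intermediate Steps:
X(l, Y) = 10*l
Z = 14/159 (Z = -28/(3*(-106)) = -28*(-1)/(3*106) = -⅙*(-28/53) = 14/159 ≈ 0.088050)
f = -98/53 (f = -21*14/159 = -98/53 ≈ -1.8491)
((-35 + 3956)*(X(19, -70) + 4429))/f = ((-35 + 3956)*(10*19 + 4429))/(-98/53) = (3921*(190 + 4429))*(-53/98) = (3921*4619)*(-53/98) = 18111099*(-53/98) = -959888247/98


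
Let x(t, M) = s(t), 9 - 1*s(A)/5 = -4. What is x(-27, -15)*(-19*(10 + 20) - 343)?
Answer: -59345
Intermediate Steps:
s(A) = 65 (s(A) = 45 - 5*(-4) = 45 + 20 = 65)
x(t, M) = 65
x(-27, -15)*(-19*(10 + 20) - 343) = 65*(-19*(10 + 20) - 343) = 65*(-19*30 - 343) = 65*(-570 - 343) = 65*(-913) = -59345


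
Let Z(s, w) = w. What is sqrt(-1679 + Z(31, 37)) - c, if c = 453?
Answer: -453 + I*sqrt(1642) ≈ -453.0 + 40.522*I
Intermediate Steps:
sqrt(-1679 + Z(31, 37)) - c = sqrt(-1679 + 37) - 1*453 = sqrt(-1642) - 453 = I*sqrt(1642) - 453 = -453 + I*sqrt(1642)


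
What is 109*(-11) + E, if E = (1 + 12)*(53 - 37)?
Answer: -991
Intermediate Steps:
E = 208 (E = 13*16 = 208)
109*(-11) + E = 109*(-11) + 208 = -1199 + 208 = -991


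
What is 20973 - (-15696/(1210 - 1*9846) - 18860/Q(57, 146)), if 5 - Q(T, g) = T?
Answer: 578418494/28067 ≈ 20609.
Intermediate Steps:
Q(T, g) = 5 - T
20973 - (-15696/(1210 - 1*9846) - 18860/Q(57, 146)) = 20973 - (-15696/(1210 - 1*9846) - 18860/(5 - 1*57)) = 20973 - (-15696/(1210 - 9846) - 18860/(5 - 57)) = 20973 - (-15696/(-8636) - 18860/(-52)) = 20973 - (-15696*(-1/8636) - 18860*(-1/52)) = 20973 - (3924/2159 + 4715/13) = 20973 - 1*10230697/28067 = 20973 - 10230697/28067 = 578418494/28067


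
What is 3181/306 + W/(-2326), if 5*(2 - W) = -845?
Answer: 1836670/177939 ≈ 10.322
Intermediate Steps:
W = 171 (W = 2 - ⅕*(-845) = 2 + 169 = 171)
3181/306 + W/(-2326) = 3181/306 + 171/(-2326) = 3181*(1/306) + 171*(-1/2326) = 3181/306 - 171/2326 = 1836670/177939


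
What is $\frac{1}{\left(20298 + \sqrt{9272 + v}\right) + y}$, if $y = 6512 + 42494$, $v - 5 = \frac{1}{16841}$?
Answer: $\frac{583574332}{40443957387949} - \frac{\sqrt{2631136086678}}{80887914775898} \approx 1.4409 \cdot 10^{-5}$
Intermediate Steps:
$v = \frac{84206}{16841}$ ($v = 5 + \frac{1}{16841} = \frac{84206}{16841} \approx 5.0001$)
$y = 49006$
$\frac{1}{\left(20298 + \sqrt{9272 + v}\right) + y} = \frac{1}{\left(20298 + \sqrt{9272 + \frac{84206}{16841}}\right) + 49006} = \frac{1}{\left(20298 + \sqrt{\frac{156233958}{16841}}\right) + 49006} = \frac{1}{\left(20298 + \frac{\sqrt{2631136086678}}{16841}\right) + 49006} = \frac{1}{69304 + \frac{\sqrt{2631136086678}}{16841}}$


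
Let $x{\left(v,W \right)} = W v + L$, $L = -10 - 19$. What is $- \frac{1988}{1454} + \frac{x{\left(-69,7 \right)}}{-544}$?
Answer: $- \frac{5266}{12359} \approx -0.42609$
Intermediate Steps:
$L = -29$ ($L = -10 - 19 = -29$)
$x{\left(v,W \right)} = -29 + W v$ ($x{\left(v,W \right)} = W v - 29 = -29 + W v$)
$- \frac{1988}{1454} + \frac{x{\left(-69,7 \right)}}{-544} = - \frac{1988}{1454} + \frac{-29 + 7 \left(-69\right)}{-544} = \left(-1988\right) \frac{1}{1454} + \left(-29 - 483\right) \left(- \frac{1}{544}\right) = - \frac{994}{727} - - \frac{16}{17} = - \frac{994}{727} + \frac{16}{17} = - \frac{5266}{12359}$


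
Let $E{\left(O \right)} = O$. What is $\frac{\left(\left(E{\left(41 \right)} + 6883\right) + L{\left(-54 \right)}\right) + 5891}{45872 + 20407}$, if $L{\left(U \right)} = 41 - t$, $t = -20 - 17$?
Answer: $\frac{12893}{66279} \approx 0.19453$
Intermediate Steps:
$t = -37$
$L{\left(U \right)} = 78$ ($L{\left(U \right)} = 41 - -37 = 41 + 37 = 78$)
$\frac{\left(\left(E{\left(41 \right)} + 6883\right) + L{\left(-54 \right)}\right) + 5891}{45872 + 20407} = \frac{\left(\left(41 + 6883\right) + 78\right) + 5891}{45872 + 20407} = \frac{\left(6924 + 78\right) + 5891}{66279} = \left(7002 + 5891\right) \frac{1}{66279} = 12893 \cdot \frac{1}{66279} = \frac{12893}{66279}$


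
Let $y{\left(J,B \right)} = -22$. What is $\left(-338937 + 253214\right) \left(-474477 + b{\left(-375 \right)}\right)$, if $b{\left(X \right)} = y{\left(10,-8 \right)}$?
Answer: $40675477777$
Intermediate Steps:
$b{\left(X \right)} = -22$
$\left(-338937 + 253214\right) \left(-474477 + b{\left(-375 \right)}\right) = \left(-338937 + 253214\right) \left(-474477 - 22\right) = \left(-85723\right) \left(-474499\right) = 40675477777$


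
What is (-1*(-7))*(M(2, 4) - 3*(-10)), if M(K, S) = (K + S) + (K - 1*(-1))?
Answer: 273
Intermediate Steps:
M(K, S) = 1 + S + 2*K (M(K, S) = (K + S) + (K + 1) = (K + S) + (1 + K) = 1 + S + 2*K)
(-1*(-7))*(M(2, 4) - 3*(-10)) = (-1*(-7))*((1 + 4 + 2*2) - 3*(-10)) = 7*((1 + 4 + 4) + 30) = 7*(9 + 30) = 7*39 = 273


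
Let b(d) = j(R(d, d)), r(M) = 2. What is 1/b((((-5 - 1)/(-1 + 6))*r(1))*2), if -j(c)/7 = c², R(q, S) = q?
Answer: -25/4032 ≈ -0.0062004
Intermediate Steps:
j(c) = -7*c²
b(d) = -7*d²
1/b((((-5 - 1)/(-1 + 6))*r(1))*2) = 1/(-7*16*(-5 - 1)²/(-1 + 6)²) = 1/(-7*((-6/5*2)*2)²) = 1/(-7*((-6*⅕*2)*2)²) = 1/(-7*(-6/5*2*2)²) = 1/(-7*(-12/5*2)²) = 1/(-7*(-24/5)²) = 1/(-7*576/25) = 1/(-4032/25) = -25/4032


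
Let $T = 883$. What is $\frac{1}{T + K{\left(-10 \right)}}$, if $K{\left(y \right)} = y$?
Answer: $\frac{1}{873} \approx 0.0011455$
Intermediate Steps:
$\frac{1}{T + K{\left(-10 \right)}} = \frac{1}{883 - 10} = \frac{1}{873}$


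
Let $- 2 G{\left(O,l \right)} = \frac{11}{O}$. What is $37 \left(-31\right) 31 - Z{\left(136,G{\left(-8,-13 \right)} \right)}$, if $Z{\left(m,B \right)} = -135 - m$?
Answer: $-35286$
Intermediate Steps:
$G{\left(O,l \right)} = - \frac{11}{2 O}$ ($G{\left(O,l \right)} = - \frac{11 \frac{1}{O}}{2} = - \frac{11}{2 O}$)
$37 \left(-31\right) 31 - Z{\left(136,G{\left(-8,-13 \right)} \right)} = 37 \left(-31\right) 31 - \left(-135 - 136\right) = \left(-1147\right) 31 - \left(-135 - 136\right) = -35557 - -271 = -35557 + 271 = -35286$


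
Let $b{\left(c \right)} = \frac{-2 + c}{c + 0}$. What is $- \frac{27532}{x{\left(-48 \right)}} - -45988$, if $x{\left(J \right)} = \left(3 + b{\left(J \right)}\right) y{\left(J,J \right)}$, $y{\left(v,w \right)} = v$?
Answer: $\frac{4474602}{97} \approx 46130.0$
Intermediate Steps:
$b{\left(c \right)} = \frac{-2 + c}{c}$
$x{\left(J \right)} = J \left(3 + \frac{-2 + J}{J}\right)$ ($x{\left(J \right)} = \left(3 + \frac{-2 + J}{J}\right) J = J \left(3 + \frac{-2 + J}{J}\right)$)
$- \frac{27532}{x{\left(-48 \right)}} - -45988 = - \frac{27532}{-2 + 4 \left(-48\right)} - -45988 = - \frac{27532}{-2 - 192} + 45988 = - \frac{27532}{-194} + 45988 = \left(-27532\right) \left(- \frac{1}{194}\right) + 45988 = \frac{13766}{97} + 45988 = \frac{4474602}{97}$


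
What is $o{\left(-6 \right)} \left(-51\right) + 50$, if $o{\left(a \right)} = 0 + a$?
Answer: $356$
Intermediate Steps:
$o{\left(a \right)} = a$
$o{\left(-6 \right)} \left(-51\right) + 50 = \left(-6\right) \left(-51\right) + 50 = 306 + 50 = 356$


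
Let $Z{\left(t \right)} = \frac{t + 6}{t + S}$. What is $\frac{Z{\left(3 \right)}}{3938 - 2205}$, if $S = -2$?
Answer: $\frac{9}{1733} \approx 0.0051933$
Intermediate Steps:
$Z{\left(t \right)} = \frac{6 + t}{-2 + t}$ ($Z{\left(t \right)} = \frac{t + 6}{t - 2} = \frac{6 + t}{-2 + t}$)
$\frac{Z{\left(3 \right)}}{3938 - 2205} = \frac{\frac{1}{-2 + 3} \left(6 + 3\right)}{3938 - 2205} = \frac{1^{-1} \cdot 9}{1733} = \frac{1 \cdot 9}{1733} = \frac{1}{1733} \cdot 9 = \frac{9}{1733}$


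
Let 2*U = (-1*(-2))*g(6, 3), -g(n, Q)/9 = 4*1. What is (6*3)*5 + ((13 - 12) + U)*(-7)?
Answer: 335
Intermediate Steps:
g(n, Q) = -36
U = -36 (U = (-1*(-2)*(-36))/2 = (2*(-36))/2 = (½)*(-72) = -36)
(6*3)*5 + ((13 - 12) + U)*(-7) = (6*3)*5 + ((13 - 12) - 36)*(-7) = 18*5 + (1 - 36)*(-7) = 90 - 35*(-7) = 90 + 245 = 335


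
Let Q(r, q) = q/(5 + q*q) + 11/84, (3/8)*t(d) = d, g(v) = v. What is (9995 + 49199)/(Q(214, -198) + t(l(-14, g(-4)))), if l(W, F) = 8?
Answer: 64986251288/23559065 ≈ 2758.4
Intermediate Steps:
t(d) = 8*d/3
Q(r, q) = 11/84 + q/(5 + q²) (Q(r, q) = q/(5 + q²) + 11*(1/84) = q/(5 + q²) + 11/84 = 11/84 + q/(5 + q²))
(9995 + 49199)/(Q(214, -198) + t(l(-14, g(-4)))) = (9995 + 49199)/((55 + 11*(-198)² + 84*(-198))/(84*(5 + (-198)²)) + (8/3)*8) = 59194/((55 + 11*39204 - 16632)/(84*(5 + 39204)) + 64/3) = 59194/((1/84)*(55 + 431244 - 16632)/39209 + 64/3) = 59194/((1/84)*(1/39209)*414667 + 64/3) = 59194/(414667/3293556 + 64/3) = 59194/(23559065/1097852) = 59194*(1097852/23559065) = 64986251288/23559065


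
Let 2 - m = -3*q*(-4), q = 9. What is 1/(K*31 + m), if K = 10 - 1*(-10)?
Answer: 1/514 ≈ 0.0019455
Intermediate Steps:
K = 20 (K = 10 + 10 = 20)
m = -106 (m = 2 - (-3*9)*(-4) = 2 - (-27)*(-4) = 2 - 1*108 = 2 - 108 = -106)
1/(K*31 + m) = 1/(20*31 - 106) = 1/(620 - 106) = 1/514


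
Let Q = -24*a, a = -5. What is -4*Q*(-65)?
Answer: 31200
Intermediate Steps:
Q = 120 (Q = -24*(-5) = -4*(-30) = 120)
-4*Q*(-65) = -4*120*(-65) = -480*(-65) = 31200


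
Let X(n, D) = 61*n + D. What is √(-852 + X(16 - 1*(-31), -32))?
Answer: √1983 ≈ 44.531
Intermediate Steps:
X(n, D) = D + 61*n
√(-852 + X(16 - 1*(-31), -32)) = √(-852 + (-32 + 61*(16 - 1*(-31)))) = √(-852 + (-32 + 61*(16 + 31))) = √(-852 + (-32 + 61*47)) = √(-852 + (-32 + 2867)) = √(-852 + 2835) = √1983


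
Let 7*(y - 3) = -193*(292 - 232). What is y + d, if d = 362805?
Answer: 2528076/7 ≈ 3.6115e+5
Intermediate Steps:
y = -11559/7 (y = 3 + (-193*(292 - 232))/7 = 3 + (-193*60)/7 = 3 + (⅐)*(-11580) = 3 - 11580/7 = -11559/7 ≈ -1651.3)
y + d = -11559/7 + 362805 = 2528076/7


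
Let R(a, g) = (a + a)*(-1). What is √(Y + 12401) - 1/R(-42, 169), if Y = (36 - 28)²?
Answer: -1/84 + 3*√1385 ≈ 111.63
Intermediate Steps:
R(a, g) = -2*a (R(a, g) = (2*a)*(-1) = -2*a)
Y = 64 (Y = 8² = 64)
√(Y + 12401) - 1/R(-42, 169) = √(64 + 12401) - 1/((-2*(-42))) = √12465 - 1/84 = 3*√1385 - 1*1/84 = 3*√1385 - 1/84 = -1/84 + 3*√1385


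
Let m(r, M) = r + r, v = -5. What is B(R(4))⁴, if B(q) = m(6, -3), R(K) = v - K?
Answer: 20736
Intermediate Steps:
R(K) = -5 - K
m(r, M) = 2*r
B(q) = 12 (B(q) = 2*6 = 12)
B(R(4))⁴ = 12⁴ = 20736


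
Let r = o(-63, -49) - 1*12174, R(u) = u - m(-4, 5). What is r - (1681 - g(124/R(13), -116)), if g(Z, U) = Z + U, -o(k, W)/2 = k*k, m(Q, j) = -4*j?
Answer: -722873/33 ≈ -21905.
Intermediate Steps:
R(u) = 20 + u (R(u) = u - (-4)*5 = u - 1*(-20) = u + 20 = 20 + u)
o(k, W) = -2*k**2 (o(k, W) = -2*k*k = -2*k**2)
r = -20112 (r = -2*(-63)**2 - 1*12174 = -2*3969 - 12174 = -7938 - 12174 = -20112)
g(Z, U) = U + Z
r - (1681 - g(124/R(13), -116)) = -20112 - (1681 - (-116 + 124/(20 + 13))) = -20112 - (1681 - (-116 + 124/33)) = -20112 - (1681 - 1*(-3704/33)) = -20112 - (1681 + 3704/33) = -20112 - 1*59177/33 = -20112 - 59177/33 = -722873/33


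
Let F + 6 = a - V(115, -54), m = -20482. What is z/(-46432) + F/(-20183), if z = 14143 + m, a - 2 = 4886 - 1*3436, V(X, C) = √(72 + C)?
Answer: 60799365/937137056 + 3*√2/20183 ≈ 0.065088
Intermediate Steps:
a = 1452 (a = 2 + (4886 - 1*3436) = 2 + (4886 - 3436) = 2 + 1450 = 1452)
F = 1446 - 3*√2 (F = -6 + (1452 - √(72 - 54)) = -6 + (1452 - √18) = -6 + (1452 - 3*√2) = 1446 - 3*√2 ≈ 1441.8)
z = -6339 (z = 14143 - 20482 = -6339)
z/(-46432) + F/(-20183) = -6339/(-46432) + (1446 - 3*√2)/(-20183) = -6339*(-1/46432) + (1446 - 3*√2)*(-1/20183) = 6339/46432 + (-1446/20183 + 3*√2/20183) = 60799365/937137056 + 3*√2/20183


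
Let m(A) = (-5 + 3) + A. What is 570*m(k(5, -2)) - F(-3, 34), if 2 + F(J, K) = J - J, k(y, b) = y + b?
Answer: 572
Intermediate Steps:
k(y, b) = b + y
m(A) = -2 + A
F(J, K) = -2 (F(J, K) = -2 + (J - J) = -2 + 0 = -2)
570*m(k(5, -2)) - F(-3, 34) = 570*(-2 + (-2 + 5)) - 1*(-2) = 570*(-2 + 3) + 2 = 570*1 + 2 = 570 + 2 = 572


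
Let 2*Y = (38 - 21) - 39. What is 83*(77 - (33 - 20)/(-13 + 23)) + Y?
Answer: 62721/10 ≈ 6272.1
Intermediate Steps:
Y = -11 (Y = ((38 - 21) - 39)/2 = (17 - 39)/2 = (1/2)*(-22) = -11)
83*(77 - (33 - 20)/(-13 + 23)) + Y = 83*(77 - (33 - 20)/(-13 + 23)) - 11 = 83*(77 - 13/10) - 11 = 83*(757/10) - 11 = 62831/10 - 11 = 62721/10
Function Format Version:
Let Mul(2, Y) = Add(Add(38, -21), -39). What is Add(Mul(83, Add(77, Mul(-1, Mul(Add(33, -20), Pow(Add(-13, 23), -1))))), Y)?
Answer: Rational(62721, 10) ≈ 6272.1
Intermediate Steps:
Y = -11 (Y = Mul(Rational(1, 2), Add(Add(38, -21), -39)) = Mul(Rational(1, 2), Add(17, -39)) = Mul(Rational(1, 2), -22) = -11)
Add(Mul(83, Add(77, Mul(-1, Mul(Add(33, -20), Pow(Add(-13, 23), -1))))), Y) = Add(Mul(83, Add(77, Mul(-1, Mul(Add(33, -20), Pow(Add(-13, 23), -1))))), -11) = Add(Mul(83, Add(77, Mul(-1, Mul(13, Pow(10, -1))))), -11) = Add(Mul(83, Add(77, Mul(-1, Mul(13, Rational(1, 10))))), -11) = Add(Mul(83, Add(77, Mul(-1, Rational(13, 10)))), -11) = Add(Mul(83, Add(77, Rational(-13, 10))), -11) = Add(Mul(83, Rational(757, 10)), -11) = Add(Rational(62831, 10), -11) = Rational(62721, 10)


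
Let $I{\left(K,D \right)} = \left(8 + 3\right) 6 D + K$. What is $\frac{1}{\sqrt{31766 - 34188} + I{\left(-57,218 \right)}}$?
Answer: $\frac{14331}{205379983} - \frac{i \sqrt{2422}}{205379983} \approx 6.9778 \cdot 10^{-5} - 2.3962 \cdot 10^{-7} i$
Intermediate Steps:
$I{\left(K,D \right)} = K + 66 D$ ($I{\left(K,D \right)} = 11 \cdot 6 D + K = 66 D + K = K + 66 D$)
$\frac{1}{\sqrt{31766 - 34188} + I{\left(-57,218 \right)}} = \frac{1}{\sqrt{31766 - 34188} + \left(-57 + 66 \cdot 218\right)} = \frac{1}{\sqrt{-2422} + \left(-57 + 14388\right)} = \frac{1}{i \sqrt{2422} + 14331} = \frac{1}{14331 + i \sqrt{2422}}$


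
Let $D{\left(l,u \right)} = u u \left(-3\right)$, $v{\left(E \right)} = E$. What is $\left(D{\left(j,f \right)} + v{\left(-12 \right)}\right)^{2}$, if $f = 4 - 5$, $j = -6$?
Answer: $225$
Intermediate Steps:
$f = -1$
$D{\left(l,u \right)} = - 3 u^{2}$ ($D{\left(l,u \right)} = u^{2} \left(-3\right) = - 3 u^{2}$)
$\left(D{\left(j,f \right)} + v{\left(-12 \right)}\right)^{2} = \left(- 3 \left(-1\right)^{2} - 12\right)^{2} = \left(\left(-3\right) 1 - 12\right)^{2} = \left(-3 - 12\right)^{2} = \left(-15\right)^{2} = 225$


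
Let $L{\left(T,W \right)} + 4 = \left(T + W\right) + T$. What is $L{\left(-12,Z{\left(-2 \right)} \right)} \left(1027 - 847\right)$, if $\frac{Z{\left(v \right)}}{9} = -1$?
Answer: $-6660$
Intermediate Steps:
$Z{\left(v \right)} = -9$ ($Z{\left(v \right)} = 9 \left(-1\right) = -9$)
$L{\left(T,W \right)} = -4 + W + 2 T$ ($L{\left(T,W \right)} = -4 + \left(\left(T + W\right) + T\right) = -4 + \left(W + 2 T\right) = -4 + W + 2 T$)
$L{\left(-12,Z{\left(-2 \right)} \right)} \left(1027 - 847\right) = \left(-4 - 9 + 2 \left(-12\right)\right) \left(1027 - 847\right) = \left(-4 - 9 - 24\right) 180 = \left(-37\right) 180 = -6660$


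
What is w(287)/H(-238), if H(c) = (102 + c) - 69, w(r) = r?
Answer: -7/5 ≈ -1.4000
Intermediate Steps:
H(c) = 33 + c
w(287)/H(-238) = 287/(33 - 238) = 287/(-205) = 287*(-1/205) = -7/5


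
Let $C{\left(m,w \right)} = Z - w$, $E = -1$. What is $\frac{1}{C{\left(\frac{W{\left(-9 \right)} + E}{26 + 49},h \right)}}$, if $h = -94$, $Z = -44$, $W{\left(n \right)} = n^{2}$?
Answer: $\frac{1}{50} \approx 0.02$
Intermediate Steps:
$C{\left(m,w \right)} = -44 - w$
$\frac{1}{C{\left(\frac{W{\left(-9 \right)} + E}{26 + 49},h \right)}} = \frac{1}{-44 - -94} = \frac{1}{-44 + 94} = \frac{1}{50}$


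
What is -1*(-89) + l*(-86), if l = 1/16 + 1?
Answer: -19/8 ≈ -2.3750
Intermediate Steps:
l = 17/16 (l = 1/16 + 1 = 17/16 ≈ 1.0625)
-1*(-89) + l*(-86) = -1*(-89) + (17/16)*(-86) = 89 - 731/8 = -19/8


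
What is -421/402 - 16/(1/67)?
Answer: -431365/402 ≈ -1073.0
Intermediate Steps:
-421/402 - 16/(1/67) = -421*1/402 - 16/1/67 = -421/402 - 16*67 = -421/402 - 1072 = -431365/402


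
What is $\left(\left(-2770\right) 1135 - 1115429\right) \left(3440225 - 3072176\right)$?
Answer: $-1567660181571$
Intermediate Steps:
$\left(\left(-2770\right) 1135 - 1115429\right) \left(3440225 - 3072176\right) = \left(-3143950 - 1115429\right) 368049 = \left(-4259379\right) 368049 = -1567660181571$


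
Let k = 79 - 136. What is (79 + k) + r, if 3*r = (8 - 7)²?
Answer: 67/3 ≈ 22.333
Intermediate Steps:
k = -57
r = ⅓ (r = (8 - 7)²/3 = (⅓)*1² = (⅓)*1 = ⅓ ≈ 0.33333)
(79 + k) + r = (79 - 57) + ⅓ = 22 + ⅓ = 67/3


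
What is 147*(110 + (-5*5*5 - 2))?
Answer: -2499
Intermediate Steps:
147*(110 + (-5*5*5 - 2)) = 147*(110 + (-25*5 - 2)) = 147*(110 + (-125 - 2)) = 147*(110 - 127) = 147*(-17) = -2499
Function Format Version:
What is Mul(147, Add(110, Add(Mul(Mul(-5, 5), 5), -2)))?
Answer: -2499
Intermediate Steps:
Mul(147, Add(110, Add(Mul(Mul(-5, 5), 5), -2))) = Mul(147, Add(110, Add(Mul(-25, 5), -2))) = Mul(147, Add(110, Add(-125, -2))) = Mul(147, Add(110, -127)) = Mul(147, -17) = -2499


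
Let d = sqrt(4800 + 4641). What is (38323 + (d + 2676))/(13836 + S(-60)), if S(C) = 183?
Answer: 40999/14019 + sqrt(1049)/4673 ≈ 2.9315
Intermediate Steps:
d = 3*sqrt(1049) (d = sqrt(9441) = 3*sqrt(1049) ≈ 97.165)
(38323 + (d + 2676))/(13836 + S(-60)) = (38323 + (3*sqrt(1049) + 2676))/(13836 + 183) = (38323 + (2676 + 3*sqrt(1049)))/14019 = (40999 + 3*sqrt(1049))*(1/14019) = 40999/14019 + sqrt(1049)/4673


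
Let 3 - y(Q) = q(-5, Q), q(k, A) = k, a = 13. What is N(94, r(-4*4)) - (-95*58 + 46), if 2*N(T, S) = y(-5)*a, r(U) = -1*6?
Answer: 5516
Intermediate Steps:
r(U) = -6
y(Q) = 8 (y(Q) = 3 - 1*(-5) = 3 + 5 = 8)
N(T, S) = 52 (N(T, S) = (8*13)/2 = (1/2)*104 = 52)
N(94, r(-4*4)) - (-95*58 + 46) = 52 - (-95*58 + 46) = 52 - (-5510 + 46) = 52 - 1*(-5464) = 52 + 5464 = 5516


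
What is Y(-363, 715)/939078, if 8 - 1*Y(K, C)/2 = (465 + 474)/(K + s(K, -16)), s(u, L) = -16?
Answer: 3971/177955281 ≈ 2.2315e-5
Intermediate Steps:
Y(K, C) = 16 - 1878/(-16 + K) (Y(K, C) = 16 - 2*(465 + 474)/(K - 16) = 16 - 1878/(-16 + K))
Y(-363, 715)/939078 = (2*(-1067 + 8*(-363))/(-16 - 363))/939078 = (2*(-1067 - 2904)/(-379))*(1/939078) = (2*(-1/379)*(-3971))*(1/939078) = (7942/379)*(1/939078) = 3971/177955281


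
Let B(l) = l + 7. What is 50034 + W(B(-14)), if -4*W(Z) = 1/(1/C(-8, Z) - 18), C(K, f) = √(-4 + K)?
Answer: 194582280/3889 - I*√3/7778 ≈ 50034.0 - 0.00022269*I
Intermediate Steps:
B(l) = 7 + l
W(Z) = -1/(4*(-18 - I*√3/6)) (W(Z) = -1/(4*(1/(√(-4 - 8)) - 18)) = -1/(4*(1/(√(-12)) - 18)) = -1/(4*(1/(2*I*√3) - 18)) = -1/(4*(-I*√3/6 - 18)) = -1/(4*(-18 - I*√3/6)))
50034 + W(B(-14)) = 50034 + √3/(2*(I + 36*√3))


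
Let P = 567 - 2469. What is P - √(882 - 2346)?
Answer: -1902 - 2*I*√366 ≈ -1902.0 - 38.262*I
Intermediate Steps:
P = -1902
P - √(882 - 2346) = -1902 - √(882 - 2346) = -1902 - √(-1464) = -1902 - 2*I*√366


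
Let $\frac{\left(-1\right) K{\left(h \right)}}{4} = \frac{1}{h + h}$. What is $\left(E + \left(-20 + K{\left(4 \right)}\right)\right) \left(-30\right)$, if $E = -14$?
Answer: $1035$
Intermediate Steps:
$K{\left(h \right)} = - \frac{2}{h}$ ($K{\left(h \right)} = - \frac{4}{h + h} = - \frac{4}{2 h} = - 4 \frac{1}{2 h} = - \frac{2}{h}$)
$\left(E + \left(-20 + K{\left(4 \right)}\right)\right) \left(-30\right) = \left(-14 - \left(20 + \frac{2}{4}\right)\right) \left(-30\right) = \left(-14 - \frac{41}{2}\right) \left(-30\right) = \left(- \frac{69}{2}\right) \left(-30\right) = 1035$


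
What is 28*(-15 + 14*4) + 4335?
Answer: 5483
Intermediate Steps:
28*(-15 + 14*4) + 4335 = 28*(-15 + 56) + 4335 = 28*41 + 4335 = 1148 + 4335 = 5483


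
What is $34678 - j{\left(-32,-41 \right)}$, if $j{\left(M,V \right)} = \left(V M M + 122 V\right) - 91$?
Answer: $81755$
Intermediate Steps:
$j{\left(M,V \right)} = -91 + 122 V + V M^{2}$ ($j{\left(M,V \right)} = \left(M V M + 122 V\right) - 91 = \left(V M^{2} + 122 V\right) - 91 = \left(122 V + V M^{2}\right) - 91 = -91 + 122 V + V M^{2}$)
$34678 - j{\left(-32,-41 \right)} = 34678 - \left(-91 + 122 \left(-41\right) - 41 \left(-32\right)^{2}\right) = 34678 - \left(-91 - 5002 - 41984\right) = 34678 - -47077 = 34678 + 47077 = 81755$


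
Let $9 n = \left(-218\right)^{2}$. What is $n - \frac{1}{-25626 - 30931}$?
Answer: $\frac{2687814877}{509013} \approx 5280.4$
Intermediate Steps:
$n = \frac{47524}{9}$ ($n = \frac{\left(-218\right)^{2}}{9} = \frac{1}{9} \cdot 47524 = \frac{47524}{9} \approx 5280.4$)
$n - \frac{1}{-25626 - 30931} = \frac{47524}{9} - \frac{1}{-25626 - 30931} = \frac{47524}{9} - \frac{1}{-56557} = \frac{47524}{9} - - \frac{1}{56557} = \frac{47524}{9} + \frac{1}{56557} = \frac{2687814877}{509013}$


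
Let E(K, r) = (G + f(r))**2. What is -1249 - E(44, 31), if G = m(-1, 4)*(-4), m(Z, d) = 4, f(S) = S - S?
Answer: -1505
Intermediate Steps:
f(S) = 0
G = -16 (G = 4*(-4) = -16)
E(K, r) = 256 (E(K, r) = (-16 + 0)**2 = (-16)**2 = 256)
-1249 - E(44, 31) = -1249 - 1*256 = -1249 - 256 = -1505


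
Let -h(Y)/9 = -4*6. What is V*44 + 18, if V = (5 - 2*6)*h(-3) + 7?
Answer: -66202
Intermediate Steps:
h(Y) = 216 (h(Y) = -(-36)*6 = -9*(-24) = 216)
V = -1505 (V = (5 - 2*6)*216 + 7 = (5 - 12)*216 + 7 = -7*216 + 7 = -1512 + 7 = -1505)
V*44 + 18 = -1505*44 + 18 = -66220 + 18 = -66202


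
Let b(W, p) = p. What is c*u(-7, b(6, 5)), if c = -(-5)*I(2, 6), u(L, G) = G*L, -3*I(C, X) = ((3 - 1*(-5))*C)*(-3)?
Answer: -2800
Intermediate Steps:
I(C, X) = 8*C (I(C, X) = -(3 - 1*(-5))*C*(-3)/3 = -(3 + 5)*C*(-3)/3 = -8*C*(-3)/3 = -(-8)*C = 8*C)
c = 80 (c = -(-5)*8*2 = -(-5)*16 = -5*(-16) = 80)
c*u(-7, b(6, 5)) = 80*(5*(-7)) = 80*(-35) = -2800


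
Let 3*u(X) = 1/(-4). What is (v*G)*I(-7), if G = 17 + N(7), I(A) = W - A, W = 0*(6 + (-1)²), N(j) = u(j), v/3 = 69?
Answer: 98049/4 ≈ 24512.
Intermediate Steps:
u(X) = -1/12 (u(X) = (⅓)/(-4) = (⅓)*(-¼) = -1/12)
v = 207 (v = 3*69 = 207)
N(j) = -1/12
W = 0 (W = 0*(6 + 1) = 0*7 = 0)
I(A) = -A (I(A) = 0 - A = -A)
G = 203/12 (G = 17 - 1/12 = 203/12 ≈ 16.917)
(v*G)*I(-7) = (207*(203/12))*(-1*(-7)) = (14007/4)*7 = 98049/4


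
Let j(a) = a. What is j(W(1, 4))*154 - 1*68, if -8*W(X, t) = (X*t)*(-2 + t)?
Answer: -222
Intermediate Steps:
W(X, t) = -X*t*(-2 + t)/8
j(W(1, 4))*154 - 1*68 = ((1/8)*1*4*(2 - 1*4))*154 - 1*68 = ((1/8)*1*4*(2 - 4))*154 - 68 = ((1/8)*1*4*(-2))*154 - 68 = -1*154 - 68 = -154 - 68 = -222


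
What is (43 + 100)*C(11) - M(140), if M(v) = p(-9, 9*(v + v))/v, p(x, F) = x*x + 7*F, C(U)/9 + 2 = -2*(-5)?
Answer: 1423719/140 ≈ 10169.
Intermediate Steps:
C(U) = 72 (C(U) = -18 + 9*(-2*(-5)) = -18 + 9*10 = -18 + 90 = 72)
p(x, F) = x**2 + 7*F
M(v) = (81 + 126*v)/v (M(v) = ((-9)**2 + 7*(9*(v + v)))/v = (81 + 7*(9*(2*v)))/v = (81 + 7*(18*v))/v = (81 + 126*v)/v)
(43 + 100)*C(11) - M(140) = (43 + 100)*72 - (126 + 81/140) = 143*72 - (126 + 81*(1/140)) = 10296 - (126 + 81/140) = 10296 - 1*17721/140 = 10296 - 17721/140 = 1423719/140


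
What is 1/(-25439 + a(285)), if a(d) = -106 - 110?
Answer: -1/25655 ≈ -3.8979e-5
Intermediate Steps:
a(d) = -216
1/(-25439 + a(285)) = 1/(-25439 - 216) = 1/(-25655) = -1/25655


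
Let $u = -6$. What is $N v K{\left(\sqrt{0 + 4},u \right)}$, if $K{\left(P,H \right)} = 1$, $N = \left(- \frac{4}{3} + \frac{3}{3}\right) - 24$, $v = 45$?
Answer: $-1095$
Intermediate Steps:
$N = - \frac{73}{3}$ ($N = \left(\left(-4\right) \frac{1}{3} + 3 \cdot \frac{1}{3}\right) - 24 = \left(- \frac{4}{3} + 1\right) - 24 = - \frac{1}{3} - 24 = - \frac{73}{3} \approx -24.333$)
$N v K{\left(\sqrt{0 + 4},u \right)} = \left(- \frac{73}{3}\right) 45 \cdot 1 = \left(-1095\right) 1 = -1095$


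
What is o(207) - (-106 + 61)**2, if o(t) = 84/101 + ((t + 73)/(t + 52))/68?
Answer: -128592379/63529 ≈ -2024.2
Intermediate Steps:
o(t) = 84/101 + (73 + t)/(68*(52 + t)) (o(t) = 84*(1/101) + ((73 + t)/(52 + t))*(1/68) = 84/101 + ((73 + t)/(52 + t))*(1/68) = 84/101 + (73 + t)/(68*(52 + t)))
o(207) - (-106 + 61)**2 = (304397 + 5813*207)/(6868*(52 + 207)) - (-106 + 61)**2 = (1/6868)*(304397 + 1203291)/259 - 1*(-45)**2 = (1/6868)*(1/259)*1507688 - 1*2025 = 53846/63529 - 2025 = -128592379/63529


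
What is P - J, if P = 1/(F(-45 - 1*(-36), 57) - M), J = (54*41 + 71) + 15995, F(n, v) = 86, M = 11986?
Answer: -217532001/11900 ≈ -18280.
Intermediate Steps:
J = 18280 (J = (2214 + 71) + 15995 = 2285 + 15995 = 18280)
P = -1/11900 (P = 1/(86 - 1*11986) = 1/(86 - 11986) = 1/(-11900) = -1/11900 ≈ -8.4034e-5)
P - J = -1/11900 - 1*18280 = -1/11900 - 18280 = -217532001/11900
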